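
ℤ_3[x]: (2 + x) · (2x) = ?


Expand and collect like terms; reduce coefficients mod 3:
x^0: 2·0 = 0 ≡ 0 (mod 3)
x^1: 2·2 + 1·0 = 4 ≡ 1 (mod 3)
x^2: 1·2 = 2 ≡ 2 (mod 3)
Result: x + 2x^2

f · g = x + 2x^2


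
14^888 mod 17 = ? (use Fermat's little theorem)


Fermat's little theorem: if p is prime and gcd(a,p)=1, then a^(p-1) ≡ 1 (mod p)
p = 17 is prime, gcd(14,17) = 1
Reduce exponent: 888 mod 16 = 8
So 14^888 ≡ 14^8 (mod 17)
14^8 mod 17 = 16

14^888 ≡ 16 (mod 17)


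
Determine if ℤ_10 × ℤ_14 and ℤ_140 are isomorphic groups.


Comparing ℤ_10 × ℤ_14 and ℤ_140:
gcd(10,14) = 2 ≠ 1. Max element order in ℤ_10×ℤ_14 is lcm(10,14) = 70 < 140, so it has no element of order 140

No, ℤ_10 × ℤ_14 ≇ ℤ_140


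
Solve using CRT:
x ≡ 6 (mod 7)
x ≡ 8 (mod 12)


m₁ = 7, m₂ = 12, gcd = 1, so CRT applies. M = m₁·m₂ = 84
Let M₁ = M/m₁ = 12, M₂ = M/m₂ = 7
Find y₁ ≡ M₁⁻¹ (mod m₁): 12⁻¹ ≡ 3 (mod 7)
Find y₂ ≡ M₂⁻¹ (mod m₂): 7⁻¹ ≡ 7 (mod 12)
x = a₁·M₁·y₁ + a₂·M₂·y₂ = 6·12·3 + 8·7·7 = 608
Reduce mod 84: x ≡ 20
Check: 20 mod 7 = 6 ✓, 20 mod 12 = 8 ✓

x ≡ 20 (mod 84)


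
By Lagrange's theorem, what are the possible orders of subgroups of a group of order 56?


Lagrange's theorem: |H| divides |G|
|G| = 56
Divisors of 56: 1, 2, 4, 7, 8, 14, 28, 56

Possible subgroup orders: {1, 2, 4, 7, 8, 14, 28, 56}


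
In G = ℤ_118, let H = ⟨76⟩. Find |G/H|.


|⟨76⟩| = n / gcd(76, 118) = 118 / 2 = 59
H is normal (ℤ_118 is abelian).
|G/H| = |G| / |H| = 118 / 59 = 2

|G/H| = 2


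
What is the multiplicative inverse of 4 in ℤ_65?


Use the extended Euclidean algorithm to write 1 = 4·s + 65·t; then s mod 65 is the inverse.
Euclidean algorithm:
  4 = 0·65 + 4
  65 = 16·4 + 1
  4 = 4·1 + 0
gcd(4,65) = 1
Back-substitution gives: 4·(-16) + 65·(1) = 1
So 4⁻¹ ≡ -16 ≡ 49 (mod 65)
Check: 4 × 49 = 196 ≡ 1 (mod 65) ✓

4⁻¹ ≡ 49 (mod 65)


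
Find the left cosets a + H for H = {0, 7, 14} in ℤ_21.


H = {0, 7, 14}, |H| = 3
Number of cosets = |G|/|H| = 21/3 = 7
0 + H = {0, 7, 14}
1 + H = {1, 8, 15}
2 + H = {2, 9, 16}
3 + H = {3, 10, 17}
4 + H = {4, 11, 18}
5 + H = {5, 12, 19}
6 + H = {6, 13, 20}

Cosets: 0+H={0,7,14}; 1+H={1,8,15}; 2+H={2,9,16}; 3+H={3,10,17}; 4+H={4,11,18}; 5+H={5,12,19}; 6+H={6,13,20}


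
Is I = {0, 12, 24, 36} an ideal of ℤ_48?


Check ideal conditions for I = {0, 12, 24, 36} in ℤ_48:
(1) I is an additive subgroup? Yes
(2) For r ∈ ℤ_48 and a ∈ I: r·a ∈ I? Yes

Yes, I is an ideal of ℤ_48


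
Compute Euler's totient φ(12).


φ(n) = count of k ∈ {1,...,n} with gcd(k,n)=1
Coprimes to 12: {1, 5, 7, 11}
Count: 4

φ(12) = 4


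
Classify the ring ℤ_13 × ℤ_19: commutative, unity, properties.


Direct product ring; commutative with unity (1,1); but (1,0)·(0,1) = (0,0) gives zero divisors, so not an integral domain
Commutative: Yes
Integral domain: No
Has unity: Yes

ℤ_13 × ℤ_19: Commutative=Yes, Unity=Yes


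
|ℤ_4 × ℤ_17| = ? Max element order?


|ℤ_4 × ℤ_17| = 4 × 17 = 68
Max element order = lcm(4,17) = 68
Cyclic? Yes (gcd=1)

|ℤ_4×ℤ_17| = 68, max element order = 68


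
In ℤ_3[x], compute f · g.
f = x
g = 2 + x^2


Expand and collect like terms; reduce coefficients mod 3:
x^0: 0·2 = 0 ≡ 0 (mod 3)
x^1: 0·0 + 1·2 = 2 ≡ 2 (mod 3)
x^2: 0·1 + 1·0 = 0 ≡ 0 (mod 3)
x^3: 1·1 = 1 ≡ 1 (mod 3)
Result: 2x + x^3

f · g = 2x + x^3


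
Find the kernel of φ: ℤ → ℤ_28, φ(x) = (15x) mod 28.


Kernel = preimage of identity
ker(φ) = {x ∈ ℤ : 15x ≡ 0 (mod 28)}. gcd(15,28) = 1, so 15x ≡ 0 (mod 28) ⟺ x ≡ 0 (mod 28/1 = 28). Hence ker(φ) = 28ℤ

ker(φ) = 28ℤ


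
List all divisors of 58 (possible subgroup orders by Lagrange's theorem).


Lagrange's theorem: |H| divides |G|
|G| = 58
Divisors of 58: 1, 2, 29, 58

Possible subgroup orders: {1, 2, 29, 58}


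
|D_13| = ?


|D_n| = 2n (n rotations and n reflections)
|D_13| = 2×13 = 26

|D_13| = 26


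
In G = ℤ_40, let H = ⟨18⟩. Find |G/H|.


|⟨18⟩| = n / gcd(18, 40) = 40 / 2 = 20
H is normal (ℤ_40 is abelian).
|G/H| = |G| / |H| = 40 / 20 = 2

|G/H| = 2


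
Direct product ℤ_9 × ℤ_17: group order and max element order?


|ℤ_9 × ℤ_17| = 9 × 17 = 153
Max element order = lcm(9,17) = 153
Cyclic? Yes (gcd=1)

|ℤ_9×ℤ_17| = 153, max element order = 153


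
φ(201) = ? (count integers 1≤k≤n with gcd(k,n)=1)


Factor n: 201 = 3 × 67
φ(n) = n · ∏(1 - 1/p) over distinct primes p | n
φ(201) = 201 · (1 - 1/3) · (1 - 1/67) = 132

φ(201) = 132


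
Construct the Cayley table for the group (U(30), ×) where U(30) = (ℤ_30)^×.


Elements: {1, 7, 11, 13, 17, 19, 23, 29}
Operation: multiplication mod 30
Entry (a, b) = (a × b) mod 30

Cayley table:
   |  1 |  7 | 11 | 13 | 17 | 19 | 23 | 29
 1 |  1 |  7 | 11 | 13 | 17 | 19 | 23 | 29
 7 |  7 | 19 | 17 |  1 | 29 | 13 | 11 | 23
11 | 11 | 17 |  1 | 23 |  7 | 29 | 13 | 19
13 | 13 |  1 | 23 | 19 | 11 |  7 | 29 | 17
17 | 17 | 29 |  7 | 11 | 19 | 23 |  1 | 13
19 | 19 | 13 | 29 |  7 | 23 |  1 | 17 | 11
23 | 23 | 11 | 13 | 29 |  1 | 17 | 19 |  7
29 | 29 | 23 | 19 | 17 | 13 | 11 |  7 |  1


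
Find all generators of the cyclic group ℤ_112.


g generates ℤ_n iff gcd(g,n) = 1
Prime factors of 112: 2, 7
Generators are g ∈ {1,...,111} not divisible by any of these primes.
Generators: {1, 3, 5, 9, 11, 13, 15, 17, 19, 23, 25, 27, 29, 31, 33, 37, 39, 41, 43, 45, 47, 51, 53, 55, 57, 59, 61, 65, 67, 69, 71, 73, 75, 79, 81, 83, 85, 87, 89, 93, 95, 97, 99, 101, 103, 107, 109, 111}
Number of generators = φ(112) = 48

Generators of ℤ_112 = {1, 3, 5, 9, 11, 13, 15, 17, 19, 23, 25, 27, 29, 31, 33, 37, 39, 41, 43, 45, 47, 51, 53, 55, 57, 59, 61, 65, 67, 69, 71, 73, 75, 79, 81, 83, 85, 87, 89, 93, 95, 97, 99, 101, 103, 107, 109, 111}


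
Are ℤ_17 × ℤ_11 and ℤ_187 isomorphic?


Comparing ℤ_17 × ℤ_11 and ℤ_187:
gcd(17,11) = 1, so ℤ_17 × ℤ_11 ≅ ℤ_187 (CRT)

Yes, ℤ_17 × ℤ_11 ≅ ℤ_187


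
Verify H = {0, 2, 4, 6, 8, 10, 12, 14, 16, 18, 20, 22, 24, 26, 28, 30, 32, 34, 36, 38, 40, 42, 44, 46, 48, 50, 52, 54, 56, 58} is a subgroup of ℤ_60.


Subgroup test for H = {0, 2, 4, 6, 8, 10, 12, 14, 16, 18, 20, 22, 24, 26, 28, 30, 32, 34, 36, 38, 40, 42, 44, 46, 48, 50, 52, 54, 56, 58} in (ℤ_60, +):
(1) 0 ∈ H? Yes
(2) Closure: for all a,b ∈ H, (a+b) mod 60 ∈ H? Yes
(3) Inverses: for all a ∈ H, -a mod 60 ∈ H? Yes

Yes, H is a subgroup of ℤ_60


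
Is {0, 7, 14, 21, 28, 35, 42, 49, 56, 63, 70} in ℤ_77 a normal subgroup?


H = {0, 7, 14, 21, 28, 35, 42, 49, 56, 63, 70} in ℤ_77
ℤ_77 is abelian; every subgroup of an abelian group is normal

Yes, normal subgroup


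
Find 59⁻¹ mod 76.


Use the extended Euclidean algorithm to write 1 = 59·s + 76·t; then s mod 76 is the inverse.
Euclidean algorithm:
  59 = 0·76 + 59
  76 = 1·59 + 17
  59 = 3·17 + 8
  17 = 2·8 + 1
  8 = 8·1 + 0
gcd(59,76) = 1
Back-substitution gives: 59·(-9) + 76·(7) = 1
So 59⁻¹ ≡ -9 ≡ 67 (mod 76)
Check: 59 × 67 = 3953 ≡ 1 (mod 76) ✓

59⁻¹ ≡ 67 (mod 76)


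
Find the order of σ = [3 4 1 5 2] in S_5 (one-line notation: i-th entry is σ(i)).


Cycle decomposition: (1 3) (2 4 5)
Cycle lengths: 2, 3
Order = lcm(2, 3) = 6

ord(σ) = 6


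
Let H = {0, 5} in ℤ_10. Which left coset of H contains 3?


3 + H = {3 + h (mod 10) : h ∈ H}
3+0=3, 3+5=8

3 + H = {3, 8}


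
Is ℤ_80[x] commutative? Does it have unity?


ℤ_80 has zero divisors (2·40 ≡ 0), and these lift to constant zero divisors in ℤ_80[x]; so not an integral domain
Commutative: Yes
Integral domain: No
Has unity: Yes

ℤ_80[x]: Commutative=Yes, Unity=Yes


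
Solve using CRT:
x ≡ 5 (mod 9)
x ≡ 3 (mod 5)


m₁ = 9, m₂ = 5, gcd = 1, so CRT applies. M = m₁·m₂ = 45
Let M₁ = M/m₁ = 5, M₂ = M/m₂ = 9
Find y₁ ≡ M₁⁻¹ (mod m₁): 5⁻¹ ≡ 2 (mod 9)
Find y₂ ≡ M₂⁻¹ (mod m₂): 9⁻¹ ≡ 4 (mod 5)
x = a₁·M₁·y₁ + a₂·M₂·y₂ = 5·5·2 + 3·9·4 = 158
Reduce mod 45: x ≡ 23
Check: 23 mod 9 = 5 ✓, 23 mod 5 = 3 ✓

x ≡ 23 (mod 45)


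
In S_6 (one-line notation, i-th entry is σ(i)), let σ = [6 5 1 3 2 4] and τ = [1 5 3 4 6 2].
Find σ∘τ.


σ∘τ: apply τ first, then σ
1 →τ 1 →σ 6
2 →τ 5 →σ 2
3 →τ 3 →σ 1
4 →τ 4 →σ 3
5 →τ 6 →σ 4
6 →τ 2 →σ 5

σ∘τ = [6 2 1 3 4 5]


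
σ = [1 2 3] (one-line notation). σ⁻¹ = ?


To find σ⁻¹, swap domain and range:
σ(1) = 1 → σ⁻¹(1) = 1
σ(2) = 2 → σ⁻¹(2) = 2
σ(3) = 3 → σ⁻¹(3) = 3

σ⁻¹ = [1 2 3]


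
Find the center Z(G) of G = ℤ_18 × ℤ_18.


Z(G) = {g ∈ G | gx = xg for all x ∈ G}
Direct product of abelian groups is abelian, so Z(G) = G

Z(ℤ_18 × ℤ_18) = ℤ_18 × ℤ_18


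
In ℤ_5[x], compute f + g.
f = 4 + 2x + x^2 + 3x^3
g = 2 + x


Add coefficients mod 5:
x^0: 4 + 2 = 1 (mod 5)
x^1: 2 + 1 = 3 (mod 5)
x^2: 1 + 0 = 1 (mod 5)
x^3: 3 + 0 = 3 (mod 5)
Result: 1 + 3x + x^2 + 3x^3

f + g = 1 + 3x + x^2 + 3x^3


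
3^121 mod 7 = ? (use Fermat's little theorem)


Fermat's little theorem: if p is prime and gcd(a,p)=1, then a^(p-1) ≡ 1 (mod p)
p = 7 is prime, gcd(3,7) = 1
Reduce exponent: 121 mod 6 = 1
So 3^121 ≡ 3^1 (mod 7)
3^1 mod 7 = 3

3^121 ≡ 3 (mod 7)


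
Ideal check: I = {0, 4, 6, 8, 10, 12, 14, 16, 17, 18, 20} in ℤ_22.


Check ideal conditions for I = {0, 4, 6, 8, 10, 12, 14, 16, 17, 18, 20} in ℤ_22:
(1) I is an additive subgroup? No
(2) For r ∈ ℤ_22 and a ∈ I: r·a ∈ I? No  [counterexample: r=2, a=12, r·a mod 22 = 2 ∉ I]

No, I is not an ideal of ℤ_22


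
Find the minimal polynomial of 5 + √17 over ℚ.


Let α = 5 + √17. Then α - 5 = √17, so (α - 5)² = 17, giving α² - 10α + 8 = 0. Degree 2 and α ∉ ℚ, so this is the minimal polynomial.

Minimal polynomial: x² - 10x + 8


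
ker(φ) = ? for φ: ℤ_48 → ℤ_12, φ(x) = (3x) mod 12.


Kernel = preimage of identity
ker(φ) = {x ∈ ℤ_48 : 3x ≡ 0 (mod 12)}. Since 12 | 48, φ is well-defined. The kernel is the cyclic subgroup ⟨4⟩ of ℤ_48 (order 12), i.e. {0, 4, 8, 12, 16, 20, 24, 28, 32, 36, 40, 44}

ker(φ) = {0, 4, 8, 12, 16, 20, 24, 28, 32, 36, 40, 44}


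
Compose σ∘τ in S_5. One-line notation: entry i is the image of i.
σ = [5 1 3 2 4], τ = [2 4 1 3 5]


σ∘τ: apply τ first, then σ
1 →τ 2 →σ 1
2 →τ 4 →σ 2
3 →τ 1 →σ 5
4 →τ 3 →σ 3
5 →τ 5 →σ 4

σ∘τ = [1 2 5 3 4]


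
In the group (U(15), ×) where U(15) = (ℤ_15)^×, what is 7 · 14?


Operation: multiplication mod 15
7 · 14 = (a × b) mod 15 with a = 7, b = 14

7 · 14 = 8


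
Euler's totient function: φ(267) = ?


Factor n: 267 = 3 × 89
φ(n) = n · ∏(1 - 1/p) over distinct primes p | n
φ(267) = 267 · (1 - 1/3) · (1 - 1/89) = 176

φ(267) = 176


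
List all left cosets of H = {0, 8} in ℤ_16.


H = {0, 8}, |H| = 2
Number of cosets = |G|/|H| = 16/2 = 8
0 + H = {0, 8}
1 + H = {1, 9}
2 + H = {2, 10}
3 + H = {3, 11}
4 + H = {4, 12}
5 + H = {5, 13}
6 + H = {6, 14}
7 + H = {7, 15}

Cosets: 0+H={0,8}; 1+H={1,9}; 2+H={2,10}; 3+H={3,11}; 4+H={4,12}; 5+H={5,13}; 6+H={6,14}; 7+H={7,15}


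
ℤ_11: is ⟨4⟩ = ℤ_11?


g generates ℤ_n iff gcd(g, n) = 1
gcd(4, 11) = 1
Since gcd = 1, 4 is a generator.

Yes, 4 generates ℤ_11


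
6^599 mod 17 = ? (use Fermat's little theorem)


Fermat's little theorem: if p is prime and gcd(a,p)=1, then a^(p-1) ≡ 1 (mod p)
p = 17 is prime, gcd(6,17) = 1
Reduce exponent: 599 mod 16 = 7
So 6^599 ≡ 6^7 (mod 17)
6^7 mod 17 = 14

6^599 ≡ 14 (mod 17)


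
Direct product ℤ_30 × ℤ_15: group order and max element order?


|ℤ_30 × ℤ_15| = 30 × 15 = 450
Max element order = lcm(30,15) = 30
Cyclic? No (gcd=15)

|ℤ_30×ℤ_15| = 450, max element order = 30


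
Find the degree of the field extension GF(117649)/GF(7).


GF(117649) = GF(7^6), so the extension degree is 6

[GF(117649)/GF(7)] = 6


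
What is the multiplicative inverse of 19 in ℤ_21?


Use the extended Euclidean algorithm to write 1 = 19·s + 21·t; then s mod 21 is the inverse.
Euclidean algorithm:
  19 = 0·21 + 19
  21 = 1·19 + 2
  19 = 9·2 + 1
  2 = 2·1 + 0
gcd(19,21) = 1
Back-substitution gives: 19·(10) + 21·(-9) = 1
So 19⁻¹ ≡ 10 ≡ 10 (mod 21)
Check: 19 × 10 = 190 ≡ 1 (mod 21) ✓

19⁻¹ ≡ 10 (mod 21)


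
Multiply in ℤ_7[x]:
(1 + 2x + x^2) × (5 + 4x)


Expand and collect like terms; reduce coefficients mod 7:
x^0: 1·5 = 5 ≡ 5 (mod 7)
x^1: 1·4 + 2·5 = 14 ≡ 0 (mod 7)
x^2: 2·4 + 1·5 = 13 ≡ 6 (mod 7)
x^3: 1·4 = 4 ≡ 4 (mod 7)
Result: 5 + 6x^2 + 4x^3

f · g = 5 + 6x^2 + 4x^3


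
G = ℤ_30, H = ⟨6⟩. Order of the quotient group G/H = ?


|⟨6⟩| = n / gcd(6, 30) = 30 / 6 = 5
H is normal (ℤ_30 is abelian).
|G/H| = |G| / |H| = 30 / 5 = 6

|G/H| = 6


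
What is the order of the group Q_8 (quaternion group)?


Q_8 = {±1, ±i, ±j, ±k}
|Q_8| = 8

|Q_8 (quaternion group)| = 8


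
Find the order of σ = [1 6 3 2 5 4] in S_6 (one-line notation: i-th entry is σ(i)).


Cycle decomposition: (2 6 4)
Cycle lengths: 3
Order = lcm(3) = 3

ord(σ) = 3


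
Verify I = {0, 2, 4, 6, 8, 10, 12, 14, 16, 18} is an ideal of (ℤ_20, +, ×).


Check ideal conditions for I = {0, 2, 4, 6, 8, 10, 12, 14, 16, 18} in ℤ_20:
(1) I is an additive subgroup? Yes
(2) For r ∈ ℤ_20 and a ∈ I: r·a ∈ I? Yes

Yes, I is an ideal of ℤ_20


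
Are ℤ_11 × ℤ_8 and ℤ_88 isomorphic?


Comparing ℤ_11 × ℤ_8 and ℤ_88:
gcd(11,8) = 1, so ℤ_11 × ℤ_8 ≅ ℤ_88 (CRT)

Yes, ℤ_11 × ℤ_8 ≅ ℤ_88


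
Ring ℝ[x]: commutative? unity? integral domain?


Polynomial ring over ℝ (an integral domain) is a commutative integral domain with unity 1
Commutative: Yes
Integral domain: Yes
Has unity: Yes

ℝ[x]: Commutative=Yes, Unity=Yes


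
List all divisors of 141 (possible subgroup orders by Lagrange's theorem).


Lagrange's theorem: |H| divides |G|
|G| = 141
Divisors of 141: 1, 3, 47, 141

Possible subgroup orders: {1, 3, 47, 141}


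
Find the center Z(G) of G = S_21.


Z(G) = {g ∈ G | gx = xg for all x ∈ G}
S_n is non-abelian for n ≥ 3; Z(S_21) is trivial

Z(S_21) = {e}


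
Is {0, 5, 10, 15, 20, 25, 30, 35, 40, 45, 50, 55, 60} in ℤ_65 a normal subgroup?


H = {0, 5, 10, 15, 20, 25, 30, 35, 40, 45, 50, 55, 60} in ℤ_65
ℤ_65 is abelian; every subgroup of an abelian group is normal

Yes, normal subgroup


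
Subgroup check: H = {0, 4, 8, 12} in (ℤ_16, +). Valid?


Subgroup test for H = {0, 4, 8, 12} in (ℤ_16, +):
(1) 0 ∈ H? Yes
(2) Closure: for all a,b ∈ H, (a+b) mod 16 ∈ H? Yes
(3) Inverses: for all a ∈ H, -a mod 16 ∈ H? Yes

Yes, H is a subgroup of ℤ_16


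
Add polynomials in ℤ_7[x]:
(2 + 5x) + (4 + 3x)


Add coefficients mod 7:
x^0: 2 + 4 = 6 (mod 7)
x^1: 5 + 3 = 1 (mod 7)
Result: 6 + x

f + g = 6 + x


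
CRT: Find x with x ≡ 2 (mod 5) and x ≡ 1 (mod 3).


m₁ = 5, m₂ = 3, gcd = 1, so CRT applies. M = m₁·m₂ = 15
Let M₁ = M/m₁ = 3, M₂ = M/m₂ = 5
Find y₁ ≡ M₁⁻¹ (mod m₁): 3⁻¹ ≡ 2 (mod 5)
Find y₂ ≡ M₂⁻¹ (mod m₂): 5⁻¹ ≡ 2 (mod 3)
x = a₁·M₁·y₁ + a₂·M₂·y₂ = 2·3·2 + 1·5·2 = 22
Reduce mod 15: x ≡ 7
Check: 7 mod 5 = 2 ✓, 7 mod 3 = 1 ✓

x ≡ 7 (mod 15)


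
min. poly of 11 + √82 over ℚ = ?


Let α = 11 + √82. Then α - 11 = √82, so (α - 11)² = 82, giving α² - 22α + 39 = 0. Degree 2 and α ∉ ℚ, so this is the minimal polynomial.

Minimal polynomial: x² - 22x + 39


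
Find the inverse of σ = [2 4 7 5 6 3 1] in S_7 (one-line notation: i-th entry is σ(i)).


To find σ⁻¹, swap domain and range:
σ(1) = 2 → σ⁻¹(2) = 1
σ(2) = 4 → σ⁻¹(4) = 2
σ(3) = 7 → σ⁻¹(7) = 3
σ(4) = 5 → σ⁻¹(5) = 4
σ(5) = 6 → σ⁻¹(6) = 5
σ(6) = 3 → σ⁻¹(3) = 6
σ(7) = 1 → σ⁻¹(1) = 7

σ⁻¹ = [7 1 6 2 4 5 3]


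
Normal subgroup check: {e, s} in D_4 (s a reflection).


H = {e, s} in D_4 (s a reflection)
r·s·r⁻¹ = sr⁻² ≠ s for n ≥ 3, so {e, s} is not closed under conjugation

No, not a normal subgroup


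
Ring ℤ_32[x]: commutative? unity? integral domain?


ℤ_32 has zero divisors (2·16 ≡ 0), and these lift to constant zero divisors in ℤ_32[x]; so not an integral domain
Commutative: Yes
Integral domain: No
Has unity: Yes

ℤ_32[x]: Commutative=Yes, Unity=Yes


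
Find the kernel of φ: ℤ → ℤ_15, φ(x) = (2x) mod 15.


Kernel = preimage of identity
ker(φ) = {x ∈ ℤ : 2x ≡ 0 (mod 15)}. gcd(2,15) = 1, so 2x ≡ 0 (mod 15) ⟺ x ≡ 0 (mod 15/1 = 15). Hence ker(φ) = 15ℤ

ker(φ) = 15ℤ


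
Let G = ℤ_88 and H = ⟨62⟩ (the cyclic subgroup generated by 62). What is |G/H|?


|⟨62⟩| = n / gcd(62, 88) = 88 / 2 = 44
H is normal (ℤ_88 is abelian).
|G/H| = |G| / |H| = 88 / 44 = 2

|G/H| = 2


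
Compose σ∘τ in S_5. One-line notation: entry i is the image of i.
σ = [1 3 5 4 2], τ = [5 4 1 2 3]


σ∘τ: apply τ first, then σ
1 →τ 5 →σ 2
2 →τ 4 →σ 4
3 →τ 1 →σ 1
4 →τ 2 →σ 3
5 →τ 3 →σ 5

σ∘τ = [2 4 1 3 5]


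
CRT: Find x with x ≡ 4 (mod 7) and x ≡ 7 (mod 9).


m₁ = 7, m₂ = 9, gcd = 1, so CRT applies. M = m₁·m₂ = 63
Let M₁ = M/m₁ = 9, M₂ = M/m₂ = 7
Find y₁ ≡ M₁⁻¹ (mod m₁): 9⁻¹ ≡ 4 (mod 7)
Find y₂ ≡ M₂⁻¹ (mod m₂): 7⁻¹ ≡ 4 (mod 9)
x = a₁·M₁·y₁ + a₂·M₂·y₂ = 4·9·4 + 7·7·4 = 340
Reduce mod 63: x ≡ 25
Check: 25 mod 7 = 4 ✓, 25 mod 9 = 7 ✓

x ≡ 25 (mod 63)


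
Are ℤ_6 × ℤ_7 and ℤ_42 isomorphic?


Comparing ℤ_6 × ℤ_7 and ℤ_42:
gcd(6,7) = 1, so ℤ_6 × ℤ_7 ≅ ℤ_42 (CRT)

Yes, ℤ_6 × ℤ_7 ≅ ℤ_42


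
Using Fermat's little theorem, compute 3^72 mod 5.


Fermat's little theorem: if p is prime and gcd(a,p)=1, then a^(p-1) ≡ 1 (mod p)
p = 5 is prime, gcd(3,5) = 1
Reduce exponent: 72 mod 4 = 0
So 3^72 ≡ 3^0 (mod 5)
3^0 = 1

3^72 ≡ 1 (mod 5)


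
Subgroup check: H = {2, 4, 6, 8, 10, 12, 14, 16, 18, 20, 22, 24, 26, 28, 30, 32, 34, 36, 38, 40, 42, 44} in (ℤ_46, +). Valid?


Subgroup test for H = {2, 4, 6, 8, 10, 12, 14, 16, 18, 20, 22, 24, 26, 28, 30, 32, 34, 36, 38, 40, 42, 44} in (ℤ_46, +):
(1) 0 ∈ H? No
(2) Closure: for all a,b ∈ H, (a+b) mod 46 ∈ H? No  [counterexample: 2 + 44 = 0 ∉ H]
(3) Inverses: for all a ∈ H, -a mod 46 ∈ H? Yes

No, H is not a subgroup of ℤ_46


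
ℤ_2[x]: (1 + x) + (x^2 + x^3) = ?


Add coefficients mod 2:
x^0: 1 + 0 = 1 (mod 2)
x^1: 1 + 0 = 1 (mod 2)
x^2: 0 + 1 = 1 (mod 2)
x^3: 0 + 1 = 1 (mod 2)
Result: 1 + x + x^2 + x^3

f + g = 1 + x + x^2 + x^3


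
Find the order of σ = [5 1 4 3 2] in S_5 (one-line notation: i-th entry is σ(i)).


Cycle decomposition: (1 5 2) (3 4)
Cycle lengths: 3, 2
Order = lcm(3, 2) = 6

ord(σ) = 6


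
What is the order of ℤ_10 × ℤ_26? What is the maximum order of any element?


|ℤ_10 × ℤ_26| = 10 × 26 = 260
Max element order = lcm(10,26) = 130
Cyclic? No (gcd=2)

|ℤ_10×ℤ_26| = 260, max element order = 130


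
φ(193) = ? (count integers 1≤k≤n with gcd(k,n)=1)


Factor n: 193 = 193
φ(n) = n · ∏(1 - 1/p) over distinct primes p | n
φ(193) = 193 · (1 - 1/193) = 192

φ(193) = 192


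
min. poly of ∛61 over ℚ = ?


∛61 satisfies x³ - 61 = 0, irreducible over ℚ (no rational root; 61 is not a perfect cube)

Minimal polynomial: x³ - 61


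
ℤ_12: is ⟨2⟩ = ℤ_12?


g generates ℤ_n iff gcd(g, n) = 1
gcd(2, 12) = 2
Since gcd = 2 ≠ 1, ⟨2⟩ has order 6 < 12, so 2 is not a generator.

No, 2 does not generate ℤ_12


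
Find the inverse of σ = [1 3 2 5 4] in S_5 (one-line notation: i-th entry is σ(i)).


To find σ⁻¹, swap domain and range:
σ(1) = 1 → σ⁻¹(1) = 1
σ(2) = 3 → σ⁻¹(3) = 2
σ(3) = 2 → σ⁻¹(2) = 3
σ(4) = 5 → σ⁻¹(5) = 4
σ(5) = 4 → σ⁻¹(4) = 5

σ⁻¹ = [1 3 2 5 4]


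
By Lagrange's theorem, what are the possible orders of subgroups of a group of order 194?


Lagrange's theorem: |H| divides |G|
|G| = 194
Divisors of 194: 1, 2, 97, 194

Possible subgroup orders: {1, 2, 97, 194}


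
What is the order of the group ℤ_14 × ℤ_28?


|A × B| = |A| · |B|
|ℤ_14 × ℤ_28| = 14 × 28 = 392

|ℤ_14 × ℤ_28| = 392


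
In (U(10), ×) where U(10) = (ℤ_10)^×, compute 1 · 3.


Operation: multiplication mod 10
1 · 3 = (a × b) mod 10 with a = 1, b = 3

1 · 3 = 3


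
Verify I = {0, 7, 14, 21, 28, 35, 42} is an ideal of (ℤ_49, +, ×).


Check ideal conditions for I = {0, 7, 14, 21, 28, 35, 42} in ℤ_49:
(1) I is an additive subgroup? Yes
(2) For r ∈ ℤ_49 and a ∈ I: r·a ∈ I? Yes

Yes, I is an ideal of ℤ_49


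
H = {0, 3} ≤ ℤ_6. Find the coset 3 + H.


3 + H = {3 + h (mod 6) : h ∈ H}
3+0=3, 3+3=0
3 + H = {0, 3} = 0 + H

3 + H = {0, 3}


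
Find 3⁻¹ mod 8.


Use the extended Euclidean algorithm to write 1 = 3·s + 8·t; then s mod 8 is the inverse.
Euclidean algorithm:
  3 = 0·8 + 3
  8 = 2·3 + 2
  3 = 1·2 + 1
  2 = 2·1 + 0
gcd(3,8) = 1
Back-substitution gives: 3·(3) + 8·(-1) = 1
So 3⁻¹ ≡ 3 ≡ 3 (mod 8)
Check: 3 × 3 = 9 ≡ 1 (mod 8) ✓

3⁻¹ ≡ 3 (mod 8)


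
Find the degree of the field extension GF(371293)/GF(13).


GF(371293) = GF(13^5), so the extension degree is 5

[GF(371293)/GF(13)] = 5


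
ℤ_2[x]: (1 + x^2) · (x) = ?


Expand and collect like terms; reduce coefficients mod 2:
x^0: 1·0 = 0 ≡ 0 (mod 2)
x^1: 1·1 + 0·0 = 1 ≡ 1 (mod 2)
x^2: 0·1 + 1·0 = 0 ≡ 0 (mod 2)
x^3: 1·1 = 1 ≡ 1 (mod 2)
Result: x + x^3

f · g = x + x^3


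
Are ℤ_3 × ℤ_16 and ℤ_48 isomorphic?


Comparing ℤ_3 × ℤ_16 and ℤ_48:
gcd(3,16) = 1, so ℤ_3 × ℤ_16 ≅ ℤ_48 (CRT)

Yes, ℤ_3 × ℤ_16 ≅ ℤ_48


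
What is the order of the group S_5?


|S_n| = n! (number of permutations of n symbols)
|S_5| = 5! = 120

|S_5| = 120


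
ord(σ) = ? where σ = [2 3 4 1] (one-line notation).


Cycle decomposition: (1 2 3 4)
Cycle lengths: 4
Order = lcm(4) = 4

ord(σ) = 4


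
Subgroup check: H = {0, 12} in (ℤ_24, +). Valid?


Subgroup test for H = {0, 12} in (ℤ_24, +):
(1) 0 ∈ H? Yes
(2) Closure: for all a,b ∈ H, (a+b) mod 24 ∈ H? Yes
(3) Inverses: for all a ∈ H, -a mod 24 ∈ H? Yes

Yes, H is a subgroup of ℤ_24


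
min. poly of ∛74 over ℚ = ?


∛74 satisfies x³ - 74 = 0, irreducible over ℚ (no rational root; 74 is not a perfect cube)

Minimal polynomial: x³ - 74


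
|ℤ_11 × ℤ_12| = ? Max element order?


|ℤ_11 × ℤ_12| = 11 × 12 = 132
Max element order = lcm(11,12) = 132
Cyclic? Yes (gcd=1)

|ℤ_11×ℤ_12| = 132, max element order = 132


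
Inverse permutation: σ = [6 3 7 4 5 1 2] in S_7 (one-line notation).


To find σ⁻¹, swap domain and range:
σ(1) = 6 → σ⁻¹(6) = 1
σ(2) = 3 → σ⁻¹(3) = 2
σ(3) = 7 → σ⁻¹(7) = 3
σ(4) = 4 → σ⁻¹(4) = 4
σ(5) = 5 → σ⁻¹(5) = 5
σ(6) = 1 → σ⁻¹(1) = 6
σ(7) = 2 → σ⁻¹(2) = 7

σ⁻¹ = [6 7 2 4 5 1 3]


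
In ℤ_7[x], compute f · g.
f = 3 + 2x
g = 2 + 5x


Expand and collect like terms; reduce coefficients mod 7:
x^0: 3·2 = 6 ≡ 6 (mod 7)
x^1: 3·5 + 2·2 = 19 ≡ 5 (mod 7)
x^2: 2·5 = 10 ≡ 3 (mod 7)
Result: 6 + 5x + 3x^2

f · g = 6 + 5x + 3x^2


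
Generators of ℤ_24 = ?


g generates ℤ_n iff gcd(g,n) = 1
Prime factors of 24: 2, 3
Generators are g ∈ {1,...,23} not divisible by any of these primes.
Generators: {1, 5, 7, 11, 13, 17, 19, 23}
Number of generators = φ(24) = 8

Generators of ℤ_24 = {1, 5, 7, 11, 13, 17, 19, 23}


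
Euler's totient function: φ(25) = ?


φ(n) = count of k ∈ {1,...,n} with gcd(k,n)=1
Coprimes to 25: {1, 2, 3, 4, 6, 7, 8, 9, 11, 12, 13, 14, 16, 17, 18, 19, 21, 22, 23, 24}
Count: 20

φ(25) = 20


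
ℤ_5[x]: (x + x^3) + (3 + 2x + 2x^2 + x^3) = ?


Add coefficients mod 5:
x^0: 0 + 3 = 3 (mod 5)
x^1: 1 + 2 = 3 (mod 5)
x^2: 0 + 2 = 2 (mod 5)
x^3: 1 + 1 = 2 (mod 5)
Result: 3 + 3x + 2x^2 + 2x^3

f + g = 3 + 3x + 2x^2 + 2x^3


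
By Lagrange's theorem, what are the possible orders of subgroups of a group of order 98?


Lagrange's theorem: |H| divides |G|
|G| = 98
Divisors of 98: 1, 2, 7, 14, 49, 98

Possible subgroup orders: {1, 2, 7, 14, 49, 98}


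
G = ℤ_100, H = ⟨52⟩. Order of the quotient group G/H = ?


|⟨52⟩| = n / gcd(52, 100) = 100 / 4 = 25
H is normal (ℤ_100 is abelian).
|G/H| = |G| / |H| = 100 / 25 = 4

|G/H| = 4


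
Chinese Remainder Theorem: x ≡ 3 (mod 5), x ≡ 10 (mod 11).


m₁ = 5, m₂ = 11, gcd = 1, so CRT applies. M = m₁·m₂ = 55
Let M₁ = M/m₁ = 11, M₂ = M/m₂ = 5
Find y₁ ≡ M₁⁻¹ (mod m₁): 11⁻¹ ≡ 1 (mod 5)
Find y₂ ≡ M₂⁻¹ (mod m₂): 5⁻¹ ≡ 9 (mod 11)
x = a₁·M₁·y₁ + a₂·M₂·y₂ = 3·11·1 + 10·5·9 = 483
Reduce mod 55: x ≡ 43
Check: 43 mod 5 = 3 ✓, 43 mod 11 = 10 ✓

x ≡ 43 (mod 55)


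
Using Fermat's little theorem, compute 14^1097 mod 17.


Fermat's little theorem: if p is prime and gcd(a,p)=1, then a^(p-1) ≡ 1 (mod p)
p = 17 is prime, gcd(14,17) = 1
Reduce exponent: 1097 mod 16 = 9
So 14^1097 ≡ 14^9 (mod 17)
14^9 mod 17 = 3

14^1097 ≡ 3 (mod 17)


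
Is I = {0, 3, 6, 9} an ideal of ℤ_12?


Check ideal conditions for I = {0, 3, 6, 9} in ℤ_12:
(1) I is an additive subgroup? Yes
(2) For r ∈ ℤ_12 and a ∈ I: r·a ∈ I? Yes

Yes, I is an ideal of ℤ_12


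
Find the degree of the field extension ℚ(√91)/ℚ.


√91 has minimal polynomial x² - 91 (irreducible over ℚ since 91 is squarefree)

[ℚ(√91)/ℚ] = 2


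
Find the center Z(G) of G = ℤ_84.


Z(G) = {g ∈ G | gx = xg for all x ∈ G}
ℤ_84 is abelian, so Z(G) = G

Z(ℤ_84) = ℤ_84


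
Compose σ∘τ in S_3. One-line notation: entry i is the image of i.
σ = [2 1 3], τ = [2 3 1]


σ∘τ: apply τ first, then σ
1 →τ 2 →σ 1
2 →τ 3 →σ 3
3 →τ 1 →σ 2

σ∘τ = [1 3 2]


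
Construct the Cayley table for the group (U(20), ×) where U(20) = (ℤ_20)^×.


Elements: {1, 3, 7, 9, 11, 13, 17, 19}
Operation: multiplication mod 20
Entry (a, b) = (a × b) mod 20

Cayley table:
   |  1 |  3 |  7 |  9 | 11 | 13 | 17 | 19
 1 |  1 |  3 |  7 |  9 | 11 | 13 | 17 | 19
 3 |  3 |  9 |  1 |  7 | 13 | 19 | 11 | 17
 7 |  7 |  1 |  9 |  3 | 17 | 11 | 19 | 13
 9 |  9 |  7 |  3 |  1 | 19 | 17 | 13 | 11
11 | 11 | 13 | 17 | 19 |  1 |  3 |  7 |  9
13 | 13 | 19 | 11 | 17 |  3 |  9 |  1 |  7
17 | 17 | 11 | 19 | 13 |  7 |  1 |  9 |  3
19 | 19 | 17 | 13 | 11 |  9 |  7 |  3 |  1


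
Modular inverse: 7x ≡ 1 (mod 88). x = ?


Use the extended Euclidean algorithm to write 1 = 7·s + 88·t; then s mod 88 is the inverse.
Euclidean algorithm:
  7 = 0·88 + 7
  88 = 12·7 + 4
  7 = 1·4 + 3
  4 = 1·3 + 1
  3 = 3·1 + 0
gcd(7,88) = 1
Back-substitution gives: 7·(-25) + 88·(2) = 1
So 7⁻¹ ≡ -25 ≡ 63 (mod 88)
Check: 7 × 63 = 441 ≡ 1 (mod 88) ✓

7⁻¹ ≡ 63 (mod 88)


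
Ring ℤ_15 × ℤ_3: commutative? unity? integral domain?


Direct product ring; commutative with unity (1,1); but (1,0)·(0,1) = (0,0) gives zero divisors, so not an integral domain
Commutative: Yes
Integral domain: No
Has unity: Yes

ℤ_15 × ℤ_3: Commutative=Yes, Unity=Yes


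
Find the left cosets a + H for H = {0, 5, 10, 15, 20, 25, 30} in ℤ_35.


H = {0, 5, 10, 15, 20, 25, 30}, |H| = 7
Number of cosets = |G|/|H| = 35/7 = 5
0 + H = {0, 5, 10, 15, 20, 25, 30}
1 + H = {1, 6, 11, 16, 21, 26, 31}
2 + H = {2, 7, 12, 17, 22, 27, 32}
3 + H = {3, 8, 13, 18, 23, 28, 33}
4 + H = {4, 9, 14, 19, 24, 29, 34}

Cosets: 0+H={0,5,10,15,20,25,30}; 1+H={1,6,11,16,21,26,31}; 2+H={2,7,12,17,22,27,32}; 3+H={3,8,13,18,23,28,33}; 4+H={4,9,14,19,24,29,34}


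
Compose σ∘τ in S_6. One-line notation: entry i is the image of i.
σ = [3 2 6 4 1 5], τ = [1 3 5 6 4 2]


σ∘τ: apply τ first, then σ
1 →τ 1 →σ 3
2 →τ 3 →σ 6
3 →τ 5 →σ 1
4 →τ 6 →σ 5
5 →τ 4 →σ 4
6 →τ 2 →σ 2

σ∘τ = [3 6 1 5 4 2]


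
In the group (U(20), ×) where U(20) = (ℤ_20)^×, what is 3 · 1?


Operation: multiplication mod 20
3 · 1 = (a × b) mod 20 with a = 3, b = 1

3 · 1 = 3


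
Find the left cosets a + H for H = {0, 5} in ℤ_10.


H = {0, 5}, |H| = 2
Number of cosets = |G|/|H| = 10/2 = 5
0 + H = {0, 5}
1 + H = {1, 6}
2 + H = {2, 7}
3 + H = {3, 8}
4 + H = {4, 9}

Cosets: 0+H={0,5}; 1+H={1,6}; 2+H={2,7}; 3+H={3,8}; 4+H={4,9}


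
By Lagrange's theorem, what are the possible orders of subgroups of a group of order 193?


Lagrange's theorem: |H| divides |G|
|G| = 193
Divisors of 193: 1, 193

Possible subgroup orders: {1, 193}


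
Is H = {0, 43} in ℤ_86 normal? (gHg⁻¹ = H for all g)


H = {0, 43} in ℤ_86
ℤ_86 is abelian; every subgroup of an abelian group is normal

Yes, normal subgroup


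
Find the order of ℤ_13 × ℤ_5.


|A × B| = |A| · |B|
|ℤ_13 × ℤ_5| = 13 × 5 = 65

|ℤ_13 × ℤ_5| = 65


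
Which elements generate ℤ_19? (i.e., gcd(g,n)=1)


g generates ℤ_n iff gcd(g,n) = 1
Prime factors of 19: 19
Generators are g ∈ {1,...,18} not divisible by any of these primes.
Generators: {1, 2, 3, 4, 5, 6, 7, 8, 9, 10, 11, 12, 13, 14, 15, 16, 17, 18}
Number of generators = φ(19) = 18

Generators of ℤ_19 = {1, 2, 3, 4, 5, 6, 7, 8, 9, 10, 11, 12, 13, 14, 15, 16, 17, 18}


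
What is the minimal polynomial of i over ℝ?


i satisfies x² + 1 = 0, irreducible over ℝ

Minimal polynomial: x² + 1


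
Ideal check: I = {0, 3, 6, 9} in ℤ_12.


Check ideal conditions for I = {0, 3, 6, 9} in ℤ_12:
(1) I is an additive subgroup? Yes
(2) For r ∈ ℤ_12 and a ∈ I: r·a ∈ I? Yes

Yes, I is an ideal of ℤ_12


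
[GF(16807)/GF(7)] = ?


GF(16807) = GF(7^5), so the extension degree is 5

[GF(16807)/GF(7)] = 5


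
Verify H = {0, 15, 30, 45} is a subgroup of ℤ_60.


Subgroup test for H = {0, 15, 30, 45} in (ℤ_60, +):
(1) 0 ∈ H? Yes
(2) Closure: for all a,b ∈ H, (a+b) mod 60 ∈ H? Yes
(3) Inverses: for all a ∈ H, -a mod 60 ∈ H? Yes

Yes, H is a subgroup of ℤ_60


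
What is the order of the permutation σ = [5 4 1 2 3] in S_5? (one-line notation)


Cycle decomposition: (1 5 3) (2 4)
Cycle lengths: 3, 2
Order = lcm(3, 2) = 6

ord(σ) = 6


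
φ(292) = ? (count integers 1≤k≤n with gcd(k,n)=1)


Factor n: 292 = 2^2 × 73
φ(n) = n · ∏(1 - 1/p) over distinct primes p | n
φ(292) = 292 · (1 - 1/2) · (1 - 1/73) = 144

φ(292) = 144


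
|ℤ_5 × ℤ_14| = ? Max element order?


|ℤ_5 × ℤ_14| = 5 × 14 = 70
Max element order = lcm(5,14) = 70
Cyclic? Yes (gcd=1)

|ℤ_5×ℤ_14| = 70, max element order = 70


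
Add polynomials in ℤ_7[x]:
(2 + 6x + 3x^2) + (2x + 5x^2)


Add coefficients mod 7:
x^0: 2 + 0 = 2 (mod 7)
x^1: 6 + 2 = 1 (mod 7)
x^2: 3 + 5 = 1 (mod 7)
Result: 2 + x + x^2

f + g = 2 + x + x^2


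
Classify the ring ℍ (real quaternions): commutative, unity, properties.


quaternion multiplication is non-commutative (ij = k ≠ ji = -k); has unity 1; a division ring but not an integral domain since integral domains are commutative by convention
Commutative: No
Integral domain: No
Has unity: Yes

ℍ (real quaternions): Commutative=No, Unity=Yes


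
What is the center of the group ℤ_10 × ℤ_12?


Z(G) = {g ∈ G | gx = xg for all x ∈ G}
Direct product of abelian groups is abelian, so Z(G) = G

Z(ℤ_10 × ℤ_12) = ℤ_10 × ℤ_12


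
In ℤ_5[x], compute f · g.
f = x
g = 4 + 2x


Expand and collect like terms; reduce coefficients mod 5:
x^0: 0·4 = 0 ≡ 0 (mod 5)
x^1: 0·2 + 1·4 = 4 ≡ 4 (mod 5)
x^2: 1·2 = 2 ≡ 2 (mod 5)
Result: 4x + 2x^2

f · g = 4x + 2x^2


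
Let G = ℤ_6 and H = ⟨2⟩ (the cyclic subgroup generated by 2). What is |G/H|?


|⟨2⟩| = n / gcd(2, 6) = 6 / 2 = 3
H is normal (ℤ_6 is abelian).
|G/H| = |G| / |H| = 6 / 3 = 2

|G/H| = 2


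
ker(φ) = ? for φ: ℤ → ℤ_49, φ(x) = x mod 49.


Kernel = preimage of identity
ker(φ) = {x ∈ ℤ : x ≡ 0 (mod 49)} = 49ℤ = {0, ±49, ±98, ...}

ker(φ) = 49ℤ


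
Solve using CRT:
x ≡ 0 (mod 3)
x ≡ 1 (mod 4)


m₁ = 3, m₂ = 4, gcd = 1, so CRT applies. M = m₁·m₂ = 12
Let M₁ = M/m₁ = 4, M₂ = M/m₂ = 3
Find y₁ ≡ M₁⁻¹ (mod m₁): 4⁻¹ ≡ 1 (mod 3)
Find y₂ ≡ M₂⁻¹ (mod m₂): 3⁻¹ ≡ 3 (mod 4)
x = a₁·M₁·y₁ + a₂·M₂·y₂ = 0·4·1 + 1·3·3 = 9
Reduce mod 12: x ≡ 9
Check: 9 mod 3 = 0 ✓, 9 mod 4 = 1 ✓

x ≡ 9 (mod 12)


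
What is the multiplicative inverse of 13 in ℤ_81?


Use the extended Euclidean algorithm to write 1 = 13·s + 81·t; then s mod 81 is the inverse.
Euclidean algorithm:
  13 = 0·81 + 13
  81 = 6·13 + 3
  13 = 4·3 + 1
  3 = 3·1 + 0
gcd(13,81) = 1
Back-substitution gives: 13·(25) + 81·(-4) = 1
So 13⁻¹ ≡ 25 ≡ 25 (mod 81)
Check: 13 × 25 = 325 ≡ 1 (mod 81) ✓

13⁻¹ ≡ 25 (mod 81)


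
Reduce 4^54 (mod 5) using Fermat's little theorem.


Fermat's little theorem: if p is prime and gcd(a,p)=1, then a^(p-1) ≡ 1 (mod p)
p = 5 is prime, gcd(4,5) = 1
Reduce exponent: 54 mod 4 = 2
So 4^54 ≡ 4^2 (mod 5)
4^2 mod 5 = 1

4^54 ≡ 1 (mod 5)


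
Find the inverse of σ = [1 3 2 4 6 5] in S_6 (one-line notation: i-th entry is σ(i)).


To find σ⁻¹, swap domain and range:
σ(1) = 1 → σ⁻¹(1) = 1
σ(2) = 3 → σ⁻¹(3) = 2
σ(3) = 2 → σ⁻¹(2) = 3
σ(4) = 4 → σ⁻¹(4) = 4
σ(5) = 6 → σ⁻¹(6) = 5
σ(6) = 5 → σ⁻¹(5) = 6

σ⁻¹ = [1 3 2 4 6 5]


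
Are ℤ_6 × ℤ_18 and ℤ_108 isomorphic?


Comparing ℤ_6 × ℤ_18 and ℤ_108:
gcd(6,18) = 6 ≠ 1. Max element order in ℤ_6×ℤ_18 is lcm(6,18) = 18 < 108, so it has no element of order 108

No, ℤ_6 × ℤ_18 ≇ ℤ_108


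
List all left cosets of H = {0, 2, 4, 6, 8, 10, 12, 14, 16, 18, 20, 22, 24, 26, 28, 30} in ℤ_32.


H = {0, 2, 4, 6, 8, 10, 12, 14, 16, 18, 20, 22, 24, 26, 28, 30}, |H| = 16
Number of cosets = |G|/|H| = 32/16 = 2
0 + H = {0, 2, 4, 6, 8, 10, 12, 14, 16, 18, 20, 22, 24, 26, 28, 30}
1 + H = {1, 3, 5, 7, 9, 11, 13, 15, 17, 19, 21, 23, 25, 27, 29, 31}

Cosets: 0+H={0,2,4,6,8,10,12,14,16,18,20,22,24,26,28,30}; 1+H={1,3,5,7,9,11,13,15,17,19,21,23,25,27,29,31}


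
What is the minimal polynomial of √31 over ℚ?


√31 satisfies x² - 31 = 0, irreducible over ℚ since 31 is squarefree

Minimal polynomial: x² - 31


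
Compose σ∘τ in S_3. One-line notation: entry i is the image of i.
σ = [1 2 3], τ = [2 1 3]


σ∘τ: apply τ first, then σ
1 →τ 2 →σ 2
2 →τ 1 →σ 1
3 →τ 3 →σ 3

σ∘τ = [2 1 3]


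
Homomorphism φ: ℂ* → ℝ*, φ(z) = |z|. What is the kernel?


Kernel = preimage of identity
ker(φ) = {z ∈ ℂ* | |z| = 1} = unit circle S¹

ker(φ) = S¹ (unit circle)


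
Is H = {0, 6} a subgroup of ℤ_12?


Subgroup test for H = {0, 6} in (ℤ_12, +):
(1) 0 ∈ H? Yes
(2) Closure: for all a,b ∈ H, (a+b) mod 12 ∈ H? Yes
(3) Inverses: for all a ∈ H, -a mod 12 ∈ H? Yes

Yes, H is a subgroup of ℤ_12


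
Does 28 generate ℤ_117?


g generates ℤ_n iff gcd(g, n) = 1
gcd(28, 117) = 1
Since gcd = 1, 28 is a generator.

Yes, 28 generates ℤ_117


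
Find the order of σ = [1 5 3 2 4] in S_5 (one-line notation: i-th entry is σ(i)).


Cycle decomposition: (2 5 4)
Cycle lengths: 3
Order = lcm(3) = 3

ord(σ) = 3


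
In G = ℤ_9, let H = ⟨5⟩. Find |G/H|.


|⟨5⟩| = n / gcd(5, 9) = 9 / 1 = 9
H is normal (ℤ_9 is abelian).
|G/H| = |G| / |H| = 9 / 9 = 1

|G/H| = 1


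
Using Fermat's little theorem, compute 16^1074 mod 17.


Fermat's little theorem: if p is prime and gcd(a,p)=1, then a^(p-1) ≡ 1 (mod p)
p = 17 is prime, gcd(16,17) = 1
Reduce exponent: 1074 mod 16 = 2
So 16^1074 ≡ 16^2 (mod 17)
16^2 mod 17 = 1

16^1074 ≡ 1 (mod 17)


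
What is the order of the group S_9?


|S_n| = n! (number of permutations of n symbols)
|S_9| = 9! = 362880

|S_9| = 362880


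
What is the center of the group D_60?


Z(G) = {g ∈ G | gx = xg for all x ∈ G}
For even n, Z(D_n) = {e, r^(n/2)}: the 180° rotation r^30 commutes with every reflection and rotation

Z(D_60) = {e, r^30}


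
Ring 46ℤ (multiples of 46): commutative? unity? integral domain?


46ℤ is a commutative ring under +,× but has no multiplicative identity (1 ∉ 46ℤ); it has no zero divisors, but without unity it is not an integral domain
Commutative: Yes
Integral domain: No
Has unity: No

46ℤ (multiples of 46): Commutative=Yes, Unity=No


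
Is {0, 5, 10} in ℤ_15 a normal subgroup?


H = {0, 5, 10} in ℤ_15
ℤ_15 is abelian; every subgroup of an abelian group is normal

Yes, normal subgroup


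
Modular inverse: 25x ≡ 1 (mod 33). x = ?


Use the extended Euclidean algorithm to write 1 = 25·s + 33·t; then s mod 33 is the inverse.
Euclidean algorithm:
  25 = 0·33 + 25
  33 = 1·25 + 8
  25 = 3·8 + 1
  8 = 8·1 + 0
gcd(25,33) = 1
Back-substitution gives: 25·(4) + 33·(-3) = 1
So 25⁻¹ ≡ 4 ≡ 4 (mod 33)
Check: 25 × 4 = 100 ≡ 1 (mod 33) ✓

25⁻¹ ≡ 4 (mod 33)


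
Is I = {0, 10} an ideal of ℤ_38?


Check ideal conditions for I = {0, 10} in ℤ_38:
(1) I is an additive subgroup? No
(2) For r ∈ ℤ_38 and a ∈ I: r·a ∈ I? No  [counterexample: r=2, a=10, r·a mod 38 = 20 ∉ I]

No, I is not an ideal of ℤ_38


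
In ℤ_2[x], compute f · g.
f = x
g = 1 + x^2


Expand and collect like terms; reduce coefficients mod 2:
x^0: 0·1 = 0 ≡ 0 (mod 2)
x^1: 0·0 + 1·1 = 1 ≡ 1 (mod 2)
x^2: 0·1 + 1·0 = 0 ≡ 0 (mod 2)
x^3: 1·1 = 1 ≡ 1 (mod 2)
Result: x + x^3

f · g = x + x^3


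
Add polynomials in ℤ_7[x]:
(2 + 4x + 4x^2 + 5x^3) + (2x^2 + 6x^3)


Add coefficients mod 7:
x^0: 2 + 0 = 2 (mod 7)
x^1: 4 + 0 = 4 (mod 7)
x^2: 4 + 2 = 6 (mod 7)
x^3: 5 + 6 = 4 (mod 7)
Result: 2 + 4x + 6x^2 + 4x^3

f + g = 2 + 4x + 6x^2 + 4x^3


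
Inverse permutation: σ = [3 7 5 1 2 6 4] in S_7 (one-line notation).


To find σ⁻¹, swap domain and range:
σ(1) = 3 → σ⁻¹(3) = 1
σ(2) = 7 → σ⁻¹(7) = 2
σ(3) = 5 → σ⁻¹(5) = 3
σ(4) = 1 → σ⁻¹(1) = 4
σ(5) = 2 → σ⁻¹(2) = 5
σ(6) = 6 → σ⁻¹(6) = 6
σ(7) = 4 → σ⁻¹(4) = 7

σ⁻¹ = [4 5 1 7 3 6 2]


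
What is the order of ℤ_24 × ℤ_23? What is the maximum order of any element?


|ℤ_24 × ℤ_23| = 24 × 23 = 552
Max element order = lcm(24,23) = 552
Cyclic? Yes (gcd=1)

|ℤ_24×ℤ_23| = 552, max element order = 552


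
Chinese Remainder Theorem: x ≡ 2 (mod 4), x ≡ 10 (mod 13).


m₁ = 4, m₂ = 13, gcd = 1, so CRT applies. M = m₁·m₂ = 52
Let M₁ = M/m₁ = 13, M₂ = M/m₂ = 4
Find y₁ ≡ M₁⁻¹ (mod m₁): 13⁻¹ ≡ 1 (mod 4)
Find y₂ ≡ M₂⁻¹ (mod m₂): 4⁻¹ ≡ 10 (mod 13)
x = a₁·M₁·y₁ + a₂·M₂·y₂ = 2·13·1 + 10·4·10 = 426
Reduce mod 52: x ≡ 10
Check: 10 mod 4 = 2 ✓, 10 mod 13 = 10 ✓

x ≡ 10 (mod 52)


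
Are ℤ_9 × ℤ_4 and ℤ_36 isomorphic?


Comparing ℤ_9 × ℤ_4 and ℤ_36:
gcd(9,4) = 1, so ℤ_9 × ℤ_4 ≅ ℤ_36 (CRT)

Yes, ℤ_9 × ℤ_4 ≅ ℤ_36


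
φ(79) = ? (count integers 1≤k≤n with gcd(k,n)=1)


Factor n: 79 = 79
φ(n) = n · ∏(1 - 1/p) over distinct primes p | n
φ(79) = 79 · (1 - 1/79) = 78

φ(79) = 78


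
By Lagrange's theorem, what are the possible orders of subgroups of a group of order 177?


Lagrange's theorem: |H| divides |G|
|G| = 177
Divisors of 177: 1, 3, 59, 177

Possible subgroup orders: {1, 3, 59, 177}
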